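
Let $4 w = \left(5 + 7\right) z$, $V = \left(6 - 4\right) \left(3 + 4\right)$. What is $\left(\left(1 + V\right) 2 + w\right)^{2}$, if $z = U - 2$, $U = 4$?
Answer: $1296$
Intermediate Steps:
$z = 2$ ($z = 4 - 2 = 2$)
$V = 14$ ($V = 2 \cdot 7 = 14$)
$w = 6$ ($w = \frac{\left(5 + 7\right) 2}{4} = \frac{12 \cdot 2}{4} = \frac{1}{4} \cdot 24 = 6$)
$\left(\left(1 + V\right) 2 + w\right)^{2} = \left(\left(1 + 14\right) 2 + 6\right)^{2} = \left(15 \cdot 2 + 6\right)^{2} = \left(30 + 6\right)^{2} = 36^{2} = 1296$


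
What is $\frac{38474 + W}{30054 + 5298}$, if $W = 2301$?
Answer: $\frac{40775}{35352} \approx 1.1534$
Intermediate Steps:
$\frac{38474 + W}{30054 + 5298} = \frac{38474 + 2301}{30054 + 5298} = \frac{40775}{35352}$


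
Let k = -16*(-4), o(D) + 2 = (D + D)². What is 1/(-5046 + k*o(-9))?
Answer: 1/15562 ≈ 6.4259e-5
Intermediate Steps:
o(D) = -2 + 4*D² (o(D) = -2 + (D + D)² = -2 + (2*D)² = -2 + 4*D²)
k = 64
1/(-5046 + k*o(-9)) = 1/(-5046 + 64*(-2 + 4*(-9)²)) = 1/(-5046 + 64*(-2 + 4*81)) = 1/(-5046 + 64*(-2 + 324)) = 1/(-5046 + 64*322) = 1/(-5046 + 20608) = 1/15562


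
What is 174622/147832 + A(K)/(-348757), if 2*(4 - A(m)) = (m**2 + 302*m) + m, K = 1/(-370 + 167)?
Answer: 1254812879663803/1062315371876108 ≈ 1.1812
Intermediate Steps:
K = -1/203 (K = 1/(-203) = -1/203 ≈ -0.0049261)
A(m) = 4 - 303*m/2 - m**2/2 (A(m) = 4 - ((m**2 + 302*m) + m)/2 = 4 - (m**2 + 303*m)/2 = 4 + (-303*m/2 - m**2/2) = 4 - 303*m/2 - m**2/2)
174622/147832 + A(K)/(-348757) = 174622/147832 + (4 - 303/2*(-1/203) - (-1/203)**2/2)/(-348757) = 174622*(1/147832) + (4 + 303/406 - 1/2*1/41209)*(-1/348757) = 87311/73916 + (4 + 303/406 - 1/82418)*(-1/348757) = 87311/73916 + (195590/41209)*(-1/348757) = 87311/73916 - 195590/14371927213 = 1254812879663803/1062315371876108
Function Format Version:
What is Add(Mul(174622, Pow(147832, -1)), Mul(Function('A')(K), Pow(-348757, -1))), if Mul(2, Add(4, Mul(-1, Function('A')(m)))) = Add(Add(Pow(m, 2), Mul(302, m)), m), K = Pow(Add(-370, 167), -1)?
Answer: Rational(1254812879663803, 1062315371876108) ≈ 1.1812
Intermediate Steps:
K = Rational(-1, 203) (K = Pow(-203, -1) = Rational(-1, 203) ≈ -0.0049261)
Function('A')(m) = Add(4, Mul(Rational(-303, 2), m), Mul(Rational(-1, 2), Pow(m, 2))) (Function('A')(m) = Add(4, Mul(Rational(-1, 2), Add(Add(Pow(m, 2), Mul(302, m)), m))) = Add(4, Mul(Rational(-1, 2), Add(Pow(m, 2), Mul(303, m)))) = Add(4, Add(Mul(Rational(-303, 2), m), Mul(Rational(-1, 2), Pow(m, 2)))) = Add(4, Mul(Rational(-303, 2), m), Mul(Rational(-1, 2), Pow(m, 2))))
Add(Mul(174622, Pow(147832, -1)), Mul(Function('A')(K), Pow(-348757, -1))) = Add(Mul(174622, Pow(147832, -1)), Mul(Add(4, Mul(Rational(-303, 2), Rational(-1, 203)), Mul(Rational(-1, 2), Pow(Rational(-1, 203), 2))), Pow(-348757, -1))) = Add(Mul(174622, Rational(1, 147832)), Mul(Add(4, Rational(303, 406), Mul(Rational(-1, 2), Rational(1, 41209))), Rational(-1, 348757))) = Add(Rational(87311, 73916), Mul(Add(4, Rational(303, 406), Rational(-1, 82418)), Rational(-1, 348757))) = Add(Rational(87311, 73916), Mul(Rational(195590, 41209), Rational(-1, 348757))) = Add(Rational(87311, 73916), Rational(-195590, 14371927213)) = Rational(1254812879663803, 1062315371876108)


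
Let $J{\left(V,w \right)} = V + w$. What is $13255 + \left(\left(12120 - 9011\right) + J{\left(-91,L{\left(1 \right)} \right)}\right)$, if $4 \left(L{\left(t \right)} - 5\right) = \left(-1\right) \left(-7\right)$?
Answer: $\frac{65119}{4} \approx 16280.0$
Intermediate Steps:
$L{\left(t \right)} = \frac{27}{4}$ ($L{\left(t \right)} = 5 + \frac{\left(-1\right) \left(-7\right)}{4} = 5 + \frac{1}{4} \cdot 7 = 5 + \frac{7}{4} = \frac{27}{4}$)
$13255 + \left(\left(12120 - 9011\right) + J{\left(-91,L{\left(1 \right)} \right)}\right) = 13255 + \left(\left(12120 - 9011\right) + \left(-91 + \frac{27}{4}\right)\right) = 13255 + \left(3109 - \frac{337}{4}\right) = 13255 + \frac{12099}{4} = \frac{65119}{4}$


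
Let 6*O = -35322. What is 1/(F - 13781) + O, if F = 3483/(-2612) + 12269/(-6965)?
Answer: -1476272710081141/250768250703 ≈ -5887.0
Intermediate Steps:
O = -5887 (O = (⅙)*(-35322) = -5887)
F = -56305723/18192580 (F = 3483*(-1/2612) + 12269*(-1/6965) = -3483/2612 - 12269/6965 = -56305723/18192580 ≈ -3.0950)
1/(F - 13781) + O = 1/(-56305723/18192580 - 13781) - 5887 = 1/(-250768250703/18192580) - 5887 = -18192580/250768250703 - 5887 = -1476272710081141/250768250703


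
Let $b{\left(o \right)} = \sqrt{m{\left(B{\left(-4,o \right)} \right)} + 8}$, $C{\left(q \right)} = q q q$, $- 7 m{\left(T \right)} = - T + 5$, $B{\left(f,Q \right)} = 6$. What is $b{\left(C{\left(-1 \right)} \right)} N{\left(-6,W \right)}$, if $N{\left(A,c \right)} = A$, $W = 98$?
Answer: $- \frac{6 \sqrt{399}}{7} \approx -17.121$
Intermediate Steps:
$m{\left(T \right)} = - \frac{5}{7} + \frac{T}{7}$ ($m{\left(T \right)} = - \frac{- T + 5}{7} = - \frac{5 - T}{7} = - \frac{5}{7} + \frac{T}{7}$)
$C{\left(q \right)} = q^{3}$ ($C{\left(q \right)} = q^{2} q = q^{3}$)
$b{\left(o \right)} = \frac{\sqrt{399}}{7}$ ($b{\left(o \right)} = \sqrt{\left(- \frac{5}{7} + \frac{1}{7} \cdot 6\right) + 8} = \sqrt{\left(- \frac{5}{7} + \frac{6}{7}\right) + 8} = \sqrt{\frac{1}{7} + 8} = \sqrt{\frac{57}{7}} = \frac{\sqrt{399}}{7}$)
$b{\left(C{\left(-1 \right)} \right)} N{\left(-6,W \right)} = \frac{\sqrt{399}}{7} \left(-6\right) = - \frac{6 \sqrt{399}}{7}$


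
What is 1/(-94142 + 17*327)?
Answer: -1/88583 ≈ -1.1289e-5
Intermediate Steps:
1/(-94142 + 17*327) = 1/(-94142 + 5559) = 1/(-88583) = -1/88583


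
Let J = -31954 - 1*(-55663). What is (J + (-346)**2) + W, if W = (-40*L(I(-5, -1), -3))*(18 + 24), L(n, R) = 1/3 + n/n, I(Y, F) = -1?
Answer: 141185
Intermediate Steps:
L(n, R) = 4/3 (L(n, R) = 1*(1/3) + 1 = 1/3 + 1 = 4/3)
J = 23709 (J = -31954 + 55663 = 23709)
W = -2240 (W = (-40*4/3)*(18 + 24) = -160/3*42 = -2240)
(J + (-346)**2) + W = (23709 + (-346)**2) - 2240 = (23709 + 119716) - 2240 = 143425 - 2240 = 141185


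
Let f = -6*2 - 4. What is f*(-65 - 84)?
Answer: 2384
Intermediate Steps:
f = -16 (f = -12 - 4 = -16)
f*(-65 - 84) = -16*(-65 - 84) = -16*(-149) = 2384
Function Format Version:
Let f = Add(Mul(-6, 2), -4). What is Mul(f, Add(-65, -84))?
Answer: 2384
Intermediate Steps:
f = -16 (f = Add(-12, -4) = -16)
Mul(f, Add(-65, -84)) = Mul(-16, Add(-65, -84)) = Mul(-16, -149) = 2384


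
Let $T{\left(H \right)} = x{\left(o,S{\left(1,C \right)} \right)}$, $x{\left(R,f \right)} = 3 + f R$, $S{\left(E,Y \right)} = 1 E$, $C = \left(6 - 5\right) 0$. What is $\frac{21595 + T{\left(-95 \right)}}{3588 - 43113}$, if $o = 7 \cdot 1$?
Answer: $- \frac{4321}{7905} \approx -0.54662$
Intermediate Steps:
$C = 0$ ($C = 1 \cdot 0 = 0$)
$o = 7$
$S{\left(E,Y \right)} = E$
$x{\left(R,f \right)} = 3 + R f$
$T{\left(H \right)} = 10$ ($T{\left(H \right)} = 3 + 7 \cdot 1 = 3 + 7 = 10$)
$\frac{21595 + T{\left(-95 \right)}}{3588 - 43113} = \frac{21595 + 10}{3588 - 43113} = \frac{21605}{-39525} = 21605 \left(- \frac{1}{39525}\right) = - \frac{4321}{7905}$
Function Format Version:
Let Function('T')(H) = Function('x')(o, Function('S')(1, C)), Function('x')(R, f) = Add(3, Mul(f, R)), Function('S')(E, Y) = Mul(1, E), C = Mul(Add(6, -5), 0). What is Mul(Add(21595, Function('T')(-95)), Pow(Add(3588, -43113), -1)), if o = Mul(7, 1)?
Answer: Rational(-4321, 7905) ≈ -0.54662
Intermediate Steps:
C = 0 (C = Mul(1, 0) = 0)
o = 7
Function('S')(E, Y) = E
Function('x')(R, f) = Add(3, Mul(R, f))
Function('T')(H) = 10 (Function('T')(H) = Add(3, Mul(7, 1)) = Add(3, 7) = 10)
Mul(Add(21595, Function('T')(-95)), Pow(Add(3588, -43113), -1)) = Mul(Add(21595, 10), Pow(Add(3588, -43113), -1)) = Mul(21605, Pow(-39525, -1)) = Mul(21605, Rational(-1, 39525)) = Rational(-4321, 7905)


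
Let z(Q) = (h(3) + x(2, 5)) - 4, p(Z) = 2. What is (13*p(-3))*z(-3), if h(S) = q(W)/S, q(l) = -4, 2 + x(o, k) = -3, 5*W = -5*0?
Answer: -806/3 ≈ -268.67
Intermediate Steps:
W = 0 (W = (-5*0)/5 = (⅕)*0 = 0)
x(o, k) = -5 (x(o, k) = -2 - 3 = -5)
h(S) = -4/S
z(Q) = -31/3 (z(Q) = (-4/3 - 5) - 4 = -19/3 - 4 = -31/3)
(13*p(-3))*z(-3) = (13*2)*(-31/3) = 26*(-31/3) = -806/3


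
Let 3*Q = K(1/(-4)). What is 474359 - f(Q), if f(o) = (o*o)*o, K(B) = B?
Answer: 819692353/1728 ≈ 4.7436e+5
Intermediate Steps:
Q = -1/12 (Q = (⅓)/(-4) = (⅓)*(-¼) = -1/12 ≈ -0.083333)
f(o) = o³ (f(o) = o²*o = o³)
474359 - f(Q) = 474359 - (-1/12)³ = 474359 - 1*(-1/1728) = 474359 + 1/1728 = 819692353/1728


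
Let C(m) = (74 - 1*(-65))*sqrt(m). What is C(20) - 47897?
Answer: -47897 + 278*sqrt(5) ≈ -47275.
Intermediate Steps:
C(m) = 139*sqrt(m) (C(m) = (74 + 65)*sqrt(m) = 139*sqrt(m))
C(20) - 47897 = 139*sqrt(20) - 47897 = 139*(2*sqrt(5)) - 47897 = 278*sqrt(5) - 47897 = -47897 + 278*sqrt(5)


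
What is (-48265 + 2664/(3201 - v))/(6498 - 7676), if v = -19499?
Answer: 273903209/6685150 ≈ 40.972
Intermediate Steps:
(-48265 + 2664/(3201 - v))/(6498 - 7676) = (-48265 + 2664/(3201 - 1*(-19499)))/(6498 - 7676) = (-48265 + 2664/(3201 + 19499))/(-1178) = (-48265 + 2664/22700)*(-1/1178) = (-48265 + 2664*(1/22700))*(-1/1178) = (-48265 + 666/5675)*(-1/1178) = -273903209/5675*(-1/1178) = 273903209/6685150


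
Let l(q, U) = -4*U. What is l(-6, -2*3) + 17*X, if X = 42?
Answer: 738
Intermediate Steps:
l(-6, -2*3) + 17*X = -(-8)*3 + 17*42 = -4*(-6) + 714 = 24 + 714 = 738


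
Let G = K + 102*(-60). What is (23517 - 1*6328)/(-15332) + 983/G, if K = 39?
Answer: -119597665/93233892 ≈ -1.2828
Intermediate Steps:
G = -6081 (G = 39 + 102*(-60) = 39 - 6120 = -6081)
(23517 - 1*6328)/(-15332) + 983/G = (23517 - 1*6328)/(-15332) + 983/(-6081) = (23517 - 6328)*(-1/15332) + 983*(-1/6081) = 17189*(-1/15332) - 983/6081 = -17189/15332 - 983/6081 = -119597665/93233892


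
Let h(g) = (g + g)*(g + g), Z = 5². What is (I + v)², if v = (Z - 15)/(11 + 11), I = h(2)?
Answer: 32761/121 ≈ 270.75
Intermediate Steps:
Z = 25
h(g) = 4*g² (h(g) = (2*g)*(2*g) = 4*g²)
I = 16 (I = 4*2² = 4*4 = 16)
v = 5/11 (v = (25 - 15)/(11 + 11) = 10/22 = 10*(1/22) = 5/11 ≈ 0.45455)
(I + v)² = (16 + 5/11)² = (181/11)² = 32761/121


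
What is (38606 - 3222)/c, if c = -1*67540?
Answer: -8846/16885 ≈ -0.52390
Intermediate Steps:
c = -67540
(38606 - 3222)/c = (38606 - 3222)/(-67540) = 35384*(-1/67540) = -8846/16885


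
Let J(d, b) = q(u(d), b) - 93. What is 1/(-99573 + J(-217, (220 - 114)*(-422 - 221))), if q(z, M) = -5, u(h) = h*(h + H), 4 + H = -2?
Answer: -1/99671 ≈ -1.0033e-5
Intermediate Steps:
H = -6 (H = -4 - 2 = -6)
u(h) = h*(-6 + h) (u(h) = h*(h - 6) = h*(-6 + h))
J(d, b) = -98 (J(d, b) = -5 - 93 = -98)
1/(-99573 + J(-217, (220 - 114)*(-422 - 221))) = 1/(-99573 - 98) = 1/(-99671) = -1/99671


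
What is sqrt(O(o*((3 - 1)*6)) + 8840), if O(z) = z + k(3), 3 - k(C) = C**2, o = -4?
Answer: sqrt(8786) ≈ 93.734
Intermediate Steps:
k(C) = 3 - C**2
O(z) = -6 + z (O(z) = z + (3 - 1*3**2) = z + (3 - 1*9) = z + (3 - 9) = z - 6 = -6 + z)
sqrt(O(o*((3 - 1)*6)) + 8840) = sqrt((-6 - 4*(3 - 1)*6) + 8840) = sqrt((-6 - 8*6) + 8840) = sqrt((-6 - 4*12) + 8840) = sqrt((-6 - 48) + 8840) = sqrt(-54 + 8840) = sqrt(8786)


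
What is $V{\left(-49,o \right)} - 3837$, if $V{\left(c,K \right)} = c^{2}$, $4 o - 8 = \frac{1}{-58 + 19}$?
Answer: $-1436$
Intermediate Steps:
$o = \frac{311}{156}$ ($o = 2 + \frac{1}{4 \left(-58 + 19\right)} = 2 + \frac{1}{4 \left(-39\right)} = 2 + \frac{1}{4} \left(- \frac{1}{39}\right) = 2 - \frac{1}{156} = \frac{311}{156} \approx 1.9936$)
$V{\left(-49,o \right)} - 3837 = \left(-49\right)^{2} - 3837 = 2401 - 3837 = -1436$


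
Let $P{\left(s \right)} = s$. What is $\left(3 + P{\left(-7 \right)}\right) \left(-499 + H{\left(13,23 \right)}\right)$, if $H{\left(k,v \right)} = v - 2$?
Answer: $1912$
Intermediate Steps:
$H{\left(k,v \right)} = -2 + v$ ($H{\left(k,v \right)} = v - 2 = -2 + v$)
$\left(3 + P{\left(-7 \right)}\right) \left(-499 + H{\left(13,23 \right)}\right) = \left(3 - 7\right) \left(-499 + \left(-2 + 23\right)\right) = - 4 \left(-499 + 21\right) = \left(-4\right) \left(-478\right) = 1912$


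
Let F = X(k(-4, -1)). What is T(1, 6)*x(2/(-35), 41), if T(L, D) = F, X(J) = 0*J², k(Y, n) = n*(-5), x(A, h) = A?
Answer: 0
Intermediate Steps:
k(Y, n) = -5*n
X(J) = 0
F = 0
T(L, D) = 0
T(1, 6)*x(2/(-35), 41) = 0*(2/(-35)) = 0*(2*(-1/35)) = 0*(-2/35) = 0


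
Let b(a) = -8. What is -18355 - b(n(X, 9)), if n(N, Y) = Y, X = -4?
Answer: -18347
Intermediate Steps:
-18355 - b(n(X, 9)) = -18355 - 1*(-8) = -18355 + 8 = -18347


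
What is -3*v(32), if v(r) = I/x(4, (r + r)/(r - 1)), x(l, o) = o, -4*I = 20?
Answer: 465/64 ≈ 7.2656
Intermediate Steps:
I = -5 (I = -1/4*20 = -5)
v(r) = -5*(-1 + r)/(2*r) (v(r) = -5*(r - 1)/(r + r) = -5*(-1 + r)/(2*r))
-3*v(32) = -15*(1 - 1*32)/(2*32) = -15*(1 - 32)/(2*32) = -15*(-31)/(2*32) = -3*(-155/64) = 465/64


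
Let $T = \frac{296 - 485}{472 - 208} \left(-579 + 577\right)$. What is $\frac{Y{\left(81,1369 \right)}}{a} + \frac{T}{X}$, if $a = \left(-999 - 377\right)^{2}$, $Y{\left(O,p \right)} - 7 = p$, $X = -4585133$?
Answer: $\frac{167491}{230566688} \approx 0.00072643$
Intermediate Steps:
$Y{\left(O,p \right)} = 7 + p$
$a = 1893376$ ($a = \left(-1376\right)^{2} = 1893376$)
$T = \frac{63}{44}$ ($T = - \frac{189}{264} \left(-2\right) = \left(-189\right) \frac{1}{264} \left(-2\right) = \left(- \frac{63}{88}\right) \left(-2\right) = \frac{63}{44} \approx 1.4318$)
$\frac{Y{\left(81,1369 \right)}}{a} + \frac{T}{X} = \frac{7 + 1369}{1893376} + \frac{63}{44 \left(-4585133\right)} = 1376 \cdot \frac{1}{1893376} + \frac{63}{44} \left(- \frac{1}{4585133}\right) = \frac{1}{1376} - \frac{9}{28820836} = \frac{167491}{230566688}$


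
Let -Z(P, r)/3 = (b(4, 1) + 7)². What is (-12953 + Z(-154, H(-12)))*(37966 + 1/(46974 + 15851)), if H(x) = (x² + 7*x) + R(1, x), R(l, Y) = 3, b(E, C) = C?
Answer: -6270727477179/12565 ≈ -4.9906e+8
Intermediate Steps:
H(x) = 3 + x² + 7*x (H(x) = (x² + 7*x) + 3 = 3 + x² + 7*x)
Z(P, r) = -192 (Z(P, r) = -3*(1 + 7)² = -3*8² = -3*64 = -192)
(-12953 + Z(-154, H(-12)))*(37966 + 1/(46974 + 15851)) = (-12953 - 192)*(37966 + 1/(46974 + 15851)) = -13145*(37966 + 1/62825) = -13145*2385213951/62825 = -6270727477179/12565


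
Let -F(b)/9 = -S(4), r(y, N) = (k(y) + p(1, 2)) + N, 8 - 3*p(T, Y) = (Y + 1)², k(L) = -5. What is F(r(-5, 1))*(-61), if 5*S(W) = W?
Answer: -2196/5 ≈ -439.20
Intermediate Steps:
S(W) = W/5
p(T, Y) = 8/3 - (1 + Y)²/3 (p(T, Y) = 8/3 - (Y + 1)²/3 = 8/3 - (1 + Y)²/3)
r(y, N) = -16/3 + N (r(y, N) = (-5 + (8/3 - (1 + 2)²/3)) + N = (-5 + (8/3 - ⅓*3²)) + N = (-5 + (8/3 - ⅓*9)) + N = (-5 + (8/3 - 3)) + N = (-5 - ⅓) + N = -16/3 + N)
F(b) = 36/5 (F(b) = -(-9)*(⅕)*4 = -(-9)*4/5 = -9*(-⅘) = 36/5)
F(r(-5, 1))*(-61) = (36/5)*(-61) = -2196/5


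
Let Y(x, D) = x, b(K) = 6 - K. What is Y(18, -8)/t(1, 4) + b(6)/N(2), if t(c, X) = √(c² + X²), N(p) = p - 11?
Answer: 18*√17/17 ≈ 4.3656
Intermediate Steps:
N(p) = -11 + p
t(c, X) = √(X² + c²)
Y(18, -8)/t(1, 4) + b(6)/N(2) = 18/(√(4² + 1²)) + (6 - 1*6)/(-11 + 2) = 18/(√(16 + 1)) + (6 - 6)/(-9) = 18/(√17) + 0*(-⅑) = 18*(√17/17) + 0 = 18*√17/17 + 0 = 18*√17/17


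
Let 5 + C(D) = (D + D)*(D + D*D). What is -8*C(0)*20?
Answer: 800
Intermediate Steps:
C(D) = -5 + 2*D*(D + D**2) (C(D) = -5 + (D + D)*(D + D*D) = -5 + (2*D)*(D + D**2) = -5 + 2*D*(D + D**2))
-8*C(0)*20 = -8*(-5 + 2*0**2 + 2*0**3)*20 = -8*(-5 + 2*0 + 2*0)*20 = -8*(-5 + 0 + 0)*20 = -8*(-5)*20 = 40*20 = 800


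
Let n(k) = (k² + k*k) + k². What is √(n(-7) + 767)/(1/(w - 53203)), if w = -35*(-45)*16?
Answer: -28003*√914 ≈ -8.4660e+5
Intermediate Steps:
w = 25200 (w = 1575*16 = 25200)
n(k) = 3*k² (n(k) = (k² + k²) + k² = 2*k² + k² = 3*k²)
√(n(-7) + 767)/(1/(w - 53203)) = √(3*(-7)² + 767)/(1/(25200 - 53203)) = √(3*49 + 767)/(1/(-28003)) = √(147 + 767)/(-1/28003) = √914*(-28003) = -28003*√914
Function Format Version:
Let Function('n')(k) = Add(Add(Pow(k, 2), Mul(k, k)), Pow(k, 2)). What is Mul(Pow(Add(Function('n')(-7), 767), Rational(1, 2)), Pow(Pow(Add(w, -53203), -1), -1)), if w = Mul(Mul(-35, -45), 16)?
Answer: Mul(-28003, Pow(914, Rational(1, 2))) ≈ -8.4660e+5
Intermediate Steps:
w = 25200 (w = Mul(1575, 16) = 25200)
Function('n')(k) = Mul(3, Pow(k, 2)) (Function('n')(k) = Add(Add(Pow(k, 2), Pow(k, 2)), Pow(k, 2)) = Add(Mul(2, Pow(k, 2)), Pow(k, 2)) = Mul(3, Pow(k, 2)))
Mul(Pow(Add(Function('n')(-7), 767), Rational(1, 2)), Pow(Pow(Add(w, -53203), -1), -1)) = Mul(Pow(Add(Mul(3, Pow(-7, 2)), 767), Rational(1, 2)), Pow(Pow(Add(25200, -53203), -1), -1)) = Mul(Pow(Add(Mul(3, 49), 767), Rational(1, 2)), Pow(Pow(-28003, -1), -1)) = Mul(Pow(Add(147, 767), Rational(1, 2)), Pow(Rational(-1, 28003), -1)) = Mul(Pow(914, Rational(1, 2)), -28003) = Mul(-28003, Pow(914, Rational(1, 2)))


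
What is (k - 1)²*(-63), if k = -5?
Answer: -2268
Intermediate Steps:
(k - 1)²*(-63) = (-5 - 1)²*(-63) = (-6)²*(-63) = 36*(-63) = -2268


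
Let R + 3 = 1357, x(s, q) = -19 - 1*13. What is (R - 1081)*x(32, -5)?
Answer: -8736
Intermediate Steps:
x(s, q) = -32 (x(s, q) = -19 - 13 = -32)
R = 1354 (R = -3 + 1357 = 1354)
(R - 1081)*x(32, -5) = (1354 - 1081)*(-32) = 273*(-32) = -8736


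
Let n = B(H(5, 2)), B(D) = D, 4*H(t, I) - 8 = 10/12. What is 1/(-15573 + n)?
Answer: -24/373699 ≈ -6.4223e-5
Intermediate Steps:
H(t, I) = 53/24 (H(t, I) = 2 + (10/12)/4 = 2 + (10*(1/12))/4 = 2 + (¼)*(⅚) = 2 + 5/24 = 53/24)
n = 53/24 ≈ 2.2083
1/(-15573 + n) = 1/(-15573 + 53/24) = 1/(-373699/24) = -24/373699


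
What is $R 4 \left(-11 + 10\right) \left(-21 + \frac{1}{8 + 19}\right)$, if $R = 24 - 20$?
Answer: $\frac{9056}{27} \approx 335.41$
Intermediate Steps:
$R = 4$ ($R = 24 - 20 = 4$)
$R 4 \left(-11 + 10\right) \left(-21 + \frac{1}{8 + 19}\right) = 4 \cdot 4 \left(-11 + 10\right) \left(-21 + \frac{1}{8 + 19}\right) = 16 \left(- (-21 + \frac{1}{27})\right) = 16 \left(\left(-1\right) \left(- \frac{566}{27}\right)\right) = 16 \cdot \frac{566}{27} = \frac{9056}{27}$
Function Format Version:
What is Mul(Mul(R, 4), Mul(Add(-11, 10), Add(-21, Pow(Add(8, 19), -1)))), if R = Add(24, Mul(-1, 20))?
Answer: Rational(9056, 27) ≈ 335.41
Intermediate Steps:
R = 4 (R = Add(24, -20) = 4)
Mul(Mul(R, 4), Mul(Add(-11, 10), Add(-21, Pow(Add(8, 19), -1)))) = Mul(Mul(4, 4), Mul(Add(-11, 10), Add(-21, Pow(Add(8, 19), -1)))) = Mul(16, Mul(-1, Add(-21, Pow(27, -1)))) = Mul(16, Mul(-1, Add(-21, Rational(1, 27)))) = Mul(16, Mul(-1, Rational(-566, 27))) = Mul(16, Rational(566, 27)) = Rational(9056, 27)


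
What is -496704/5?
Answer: -496704/5 ≈ -99341.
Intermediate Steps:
-496704/5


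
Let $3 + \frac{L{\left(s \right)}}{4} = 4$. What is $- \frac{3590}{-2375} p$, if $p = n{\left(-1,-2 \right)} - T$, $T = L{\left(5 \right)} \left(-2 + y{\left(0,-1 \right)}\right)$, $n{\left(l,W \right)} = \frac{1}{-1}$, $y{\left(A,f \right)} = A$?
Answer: $\frac{5026}{475} \approx 10.581$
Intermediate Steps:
$n{\left(l,W \right)} = -1$
$L{\left(s \right)} = 4$ ($L{\left(s \right)} = -12 + 4 \cdot 4 = -12 + 16 = 4$)
$T = -8$ ($T = 4 \left(-2 + 0\right) = 4 \left(-2\right) = -8$)
$p = 7$ ($p = -1 - -8 = -1 + 8 = 7$)
$- \frac{3590}{-2375} p = - \frac{3590}{-2375} \cdot 7 = \left(-3590\right) \left(- \frac{1}{2375}\right) 7 = \frac{718}{475} \cdot 7 = \frac{5026}{475}$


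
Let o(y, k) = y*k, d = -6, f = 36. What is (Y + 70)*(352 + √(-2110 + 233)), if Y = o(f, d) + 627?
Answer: 169312 + 481*I*√1877 ≈ 1.6931e+5 + 20839.0*I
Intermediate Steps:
o(y, k) = k*y
Y = 411 (Y = -6*36 + 627 = -216 + 627 = 411)
(Y + 70)*(352 + √(-2110 + 233)) = (411 + 70)*(352 + √(-2110 + 233)) = 481*(352 + √(-1877)) = 481*(352 + I*√1877) = 169312 + 481*I*√1877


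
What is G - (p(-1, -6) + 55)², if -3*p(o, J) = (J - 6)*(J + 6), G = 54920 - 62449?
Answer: -10554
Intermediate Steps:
G = -7529
p(o, J) = -(-6 + J)*(6 + J)/3 (p(o, J) = -(J - 6)*(J + 6)/3 = -(-6 + J)*(6 + J)/3)
G - (p(-1, -6) + 55)² = -7529 - ((12 - ⅓*(-6)²) + 55)² = -7529 - ((12 - ⅓*36) + 55)² = -7529 - ((12 - 12) + 55)² = -7529 - (0 + 55)² = -7529 - 1*55² = -7529 - 1*3025 = -7529 - 3025 = -10554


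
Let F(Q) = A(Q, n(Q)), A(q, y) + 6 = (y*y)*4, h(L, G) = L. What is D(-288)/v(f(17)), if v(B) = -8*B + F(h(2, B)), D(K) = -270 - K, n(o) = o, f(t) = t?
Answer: -⅐ ≈ -0.14286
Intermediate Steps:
A(q, y) = -6 + 4*y² (A(q, y) = -6 + (y*y)*4 = -6 + y²*4 = -6 + 4*y²)
F(Q) = -6 + 4*Q²
v(B) = 10 - 8*B (v(B) = -8*B + (-6 + 4*2²) = -8*B + (-6 + 4*4) = -8*B + (-6 + 16) = -8*B + 10 = 10 - 8*B)
D(-288)/v(f(17)) = (-270 - 1*(-288))/(10 - 8*17) = (-270 + 288)/(10 - 136) = 18/(-126) = 18*(-1/126) = -⅐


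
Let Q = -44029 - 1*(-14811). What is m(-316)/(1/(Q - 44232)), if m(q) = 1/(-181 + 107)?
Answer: 36725/37 ≈ 992.57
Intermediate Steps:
Q = -29218 (Q = -44029 + 14811 = -29218)
m(q) = -1/74 (m(q) = 1/(-74) = -1/74)
m(-316)/(1/(Q - 44232)) = -1/(74*(1/(-29218 - 44232))) = -1/(74*(1/(-73450))) = -1/(74*(-1/73450)) = -1/74*(-73450) = 36725/37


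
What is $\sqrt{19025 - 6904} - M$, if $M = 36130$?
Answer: $-36130 + \sqrt{12121} \approx -36020.0$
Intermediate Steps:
$\sqrt{19025 - 6904} - M = \sqrt{19025 - 6904} - 36130 = \sqrt{12121} - 36130 = -36130 + \sqrt{12121}$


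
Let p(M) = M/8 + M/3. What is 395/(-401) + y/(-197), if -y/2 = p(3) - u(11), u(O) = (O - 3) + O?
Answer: -367801/315988 ≈ -1.1640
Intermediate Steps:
p(M) = 11*M/24 (p(M) = M*(⅛) + M*(⅓) = M/8 + M/3 = 11*M/24)
u(O) = -3 + 2*O (u(O) = (-3 + O) + O = -3 + 2*O)
y = 141/4 (y = -2*((11/24)*3 - (-3 + 2*11)) = -2*(11/8 - (-3 + 22)) = -2*(11/8 - 1*19) = -2*(11/8 - 19) = -2*(-141/8) = 141/4 ≈ 35.250)
395/(-401) + y/(-197) = 395/(-401) + (141/4)/(-197) = 395*(-1/401) + (141/4)*(-1/197) = -395/401 - 141/788 = -367801/315988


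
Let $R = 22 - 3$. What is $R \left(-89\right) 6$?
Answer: $-10146$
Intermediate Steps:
$R = 19$ ($R = 22 + \left(-11 + 8\right) = 22 - 3 = 19$)
$R \left(-89\right) 6 = 19 \left(-89\right) 6 = \left(-1691\right) 6 = -10146$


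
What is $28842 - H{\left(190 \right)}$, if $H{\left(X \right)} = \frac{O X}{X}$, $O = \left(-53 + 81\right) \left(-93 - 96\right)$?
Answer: $34134$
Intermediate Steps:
$O = -5292$ ($O = 28 \left(-189\right) = -5292$)
$H{\left(X \right)} = -5292$ ($H{\left(X \right)} = \frac{\left(-5292\right) X}{X} = -5292$)
$28842 - H{\left(190 \right)} = 28842 - -5292 = 28842 + 5292 = 34134$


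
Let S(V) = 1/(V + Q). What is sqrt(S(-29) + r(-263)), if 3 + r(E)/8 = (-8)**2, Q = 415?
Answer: sqrt(72710434)/386 ≈ 22.091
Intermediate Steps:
r(E) = 488 (r(E) = -24 + 8*(-8)**2 = -24 + 8*64 = -24 + 512 = 488)
S(V) = 1/(415 + V) (S(V) = 1/(V + 415) = 1/(415 + V))
sqrt(S(-29) + r(-263)) = sqrt(1/(415 - 29) + 488) = sqrt(1/386 + 488) = sqrt(188369/386) = sqrt(72710434)/386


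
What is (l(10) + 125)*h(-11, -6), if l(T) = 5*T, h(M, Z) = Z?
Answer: -1050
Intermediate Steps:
(l(10) + 125)*h(-11, -6) = (5*10 + 125)*(-6) = (50 + 125)*(-6) = 175*(-6) = -1050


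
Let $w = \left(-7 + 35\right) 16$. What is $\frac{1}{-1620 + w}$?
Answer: $- \frac{1}{1172} \approx -0.00085324$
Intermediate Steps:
$w = 448$ ($w = 28 \cdot 16 = 448$)
$\frac{1}{-1620 + w} = \frac{1}{-1620 + 448} = \frac{1}{-1172} = - \frac{1}{1172}$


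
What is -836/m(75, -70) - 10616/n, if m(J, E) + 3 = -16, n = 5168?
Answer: 27097/646 ≈ 41.946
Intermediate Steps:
m(J, E) = -19 (m(J, E) = -3 - 16 = -19)
-836/m(75, -70) - 10616/n = -836/(-19) - 10616/5168 = -836*(-1/19) - 10616*1/5168 = 44 - 1327/646 = 27097/646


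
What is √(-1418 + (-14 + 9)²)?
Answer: I*√1393 ≈ 37.323*I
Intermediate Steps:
√(-1418 + (-14 + 9)²) = √(-1418 + (-5)²) = √(-1418 + 25) = √(-1393) = I*√1393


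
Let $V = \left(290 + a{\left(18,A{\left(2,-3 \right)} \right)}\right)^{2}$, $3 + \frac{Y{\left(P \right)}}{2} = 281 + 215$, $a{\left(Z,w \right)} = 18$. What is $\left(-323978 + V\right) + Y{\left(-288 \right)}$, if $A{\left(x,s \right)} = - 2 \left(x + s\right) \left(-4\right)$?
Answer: $-228128$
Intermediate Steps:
$A{\left(x,s \right)} = 8 s + 8 x$ ($A{\left(x,s \right)} = - 2 \left(s + x\right) \left(-4\right) = \left(- 2 s - 2 x\right) \left(-4\right) = 8 s + 8 x$)
$Y{\left(P \right)} = 986$ ($Y{\left(P \right)} = -6 + 2 \left(281 + 215\right) = -6 + 2 \cdot 496 = -6 + 992 = 986$)
$V = 94864$ ($V = \left(290 + 18\right)^{2} = 308^{2} = 94864$)
$\left(-323978 + V\right) + Y{\left(-288 \right)} = \left(-323978 + 94864\right) + 986 = -229114 + 986 = -228128$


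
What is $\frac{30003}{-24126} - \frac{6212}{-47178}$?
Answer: $- \frac{210935137}{189702738} \approx -1.1119$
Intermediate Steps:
$\frac{30003}{-24126} - \frac{6212}{-47178} = 30003 \left(- \frac{1}{24126}\right) - - \frac{3106}{23589} = - \frac{10001}{8042} + \frac{3106}{23589} = - \frac{210935137}{189702738}$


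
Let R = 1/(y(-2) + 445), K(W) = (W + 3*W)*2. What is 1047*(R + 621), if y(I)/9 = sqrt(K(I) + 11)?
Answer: 25803414465/39686 - 9423*I*sqrt(5)/198430 ≈ 6.5019e+5 - 0.10619*I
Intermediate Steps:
K(W) = 8*W (K(W) = (4*W)*2 = 8*W)
y(I) = 9*sqrt(11 + 8*I) (y(I) = 9*sqrt(8*I + 11) = 9*sqrt(11 + 8*I))
R = 1/(445 + 9*I*sqrt(5)) (R = 1/(9*sqrt(11 + 8*(-2)) + 445) = 1/(9*sqrt(11 - 16) + 445) = 1/(9*sqrt(-5) + 445) = 1/(9*(I*sqrt(5)) + 445) = 1/(9*I*sqrt(5) + 445) = 1/(445 + 9*I*sqrt(5)) ≈ 0.0022426 - 0.00010142*I)
1047*(R + 621) = 1047*((89/39686 - 9*I*sqrt(5)/198430) + 621) = 1047*(24645095/39686 - 9*I*sqrt(5)/198430) = 25803414465/39686 - 9423*I*sqrt(5)/198430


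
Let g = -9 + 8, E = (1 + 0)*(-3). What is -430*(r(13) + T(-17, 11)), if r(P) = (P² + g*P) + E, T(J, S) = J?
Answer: -58480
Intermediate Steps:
E = -3 (E = 1*(-3) = -3)
g = -1
r(P) = -3 + P² - P (r(P) = (P² - P) - 3 = -3 + P² - P)
-430*(r(13) + T(-17, 11)) = -430*((-3 + 13² - 1*13) - 17) = -430*((-3 + 169 - 13) - 17) = -430*(153 - 17) = -430*136 = -58480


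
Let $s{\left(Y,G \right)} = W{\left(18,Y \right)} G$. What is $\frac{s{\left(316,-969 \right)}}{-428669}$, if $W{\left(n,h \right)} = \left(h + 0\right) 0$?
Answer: $0$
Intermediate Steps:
$W{\left(n,h \right)} = 0$ ($W{\left(n,h \right)} = h 0 = 0$)
$s{\left(Y,G \right)} = 0$ ($s{\left(Y,G \right)} = 0 G = 0$)
$\frac{s{\left(316,-969 \right)}}{-428669} = \frac{0}{-428669} = 0 \left(- \frac{1}{428669}\right) = 0$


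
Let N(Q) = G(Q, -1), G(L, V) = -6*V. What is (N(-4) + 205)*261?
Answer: 55071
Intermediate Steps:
N(Q) = 6 (N(Q) = -6*(-1) = 6)
(N(-4) + 205)*261 = (6 + 205)*261 = 211*261 = 55071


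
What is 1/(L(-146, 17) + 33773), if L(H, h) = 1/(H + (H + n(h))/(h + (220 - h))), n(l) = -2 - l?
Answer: 587/19824747 ≈ 2.9609e-5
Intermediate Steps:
L(H, h) = 1/(-1/110 - h/220 + 221*H/220) (L(H, h) = 1/(H + (H + (-2 - h))/(h + (220 - h))) = 1/(H + (-2 + H - h)/220) = 1/(H + (-2 + H - h)*(1/220)) = 1/(H + (-1/110 - h/220 + H/220)) = 1/(-1/110 - h/220 + 221*H/220))
1/(L(-146, 17) + 33773) = 1/(-220/(2 + 17 - 221*(-146)) + 33773) = 1/(-220/(2 + 17 + 32266) + 33773) = 1/(-220/32285 + 33773) = 1/(-220*1/32285 + 33773) = 1/(-4/587 + 33773) = 1/(19824747/587) = 587/19824747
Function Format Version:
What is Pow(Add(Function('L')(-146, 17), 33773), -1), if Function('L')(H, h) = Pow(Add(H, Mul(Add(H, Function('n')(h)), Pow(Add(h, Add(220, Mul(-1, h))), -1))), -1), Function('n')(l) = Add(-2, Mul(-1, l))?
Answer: Rational(587, 19824747) ≈ 2.9609e-5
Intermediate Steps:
Function('L')(H, h) = Pow(Add(Rational(-1, 110), Mul(Rational(-1, 220), h), Mul(Rational(221, 220), H)), -1) (Function('L')(H, h) = Pow(Add(H, Mul(Add(H, Add(-2, Mul(-1, h))), Pow(Add(h, Add(220, Mul(-1, h))), -1))), -1) = Pow(Add(H, Mul(Add(-2, H, Mul(-1, h)), Pow(220, -1))), -1) = Pow(Add(H, Mul(Add(-2, H, Mul(-1, h)), Rational(1, 220))), -1) = Pow(Add(H, Add(Rational(-1, 110), Mul(Rational(-1, 220), h), Mul(Rational(1, 220), H))), -1) = Pow(Add(Rational(-1, 110), Mul(Rational(-1, 220), h), Mul(Rational(221, 220), H)), -1))
Pow(Add(Function('L')(-146, 17), 33773), -1) = Pow(Add(Mul(-220, Pow(Add(2, 17, Mul(-221, -146)), -1)), 33773), -1) = Pow(Add(Mul(-220, Pow(Add(2, 17, 32266), -1)), 33773), -1) = Pow(Add(Mul(-220, Pow(32285, -1)), 33773), -1) = Pow(Add(Mul(-220, Rational(1, 32285)), 33773), -1) = Pow(Add(Rational(-4, 587), 33773), -1) = Pow(Rational(19824747, 587), -1) = Rational(587, 19824747)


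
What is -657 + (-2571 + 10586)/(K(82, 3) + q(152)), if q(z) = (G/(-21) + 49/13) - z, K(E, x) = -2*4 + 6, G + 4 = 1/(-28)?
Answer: -162955335/229379 ≈ -710.42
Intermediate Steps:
G = -113/28 (G = -4 + 1/(-28) = -4 - 1/28 = -113/28 ≈ -4.0357)
K(E, x) = -2 (K(E, x) = -8 + 6 = -2)
q(z) = 30281/7644 - z (q(z) = (-113/28/(-21) + 49/13) - z = (-113/28*(-1/21) + 49*(1/13)) - z = (113/588 + 49/13) - z = 30281/7644 - z)
-657 + (-2571 + 10586)/(K(82, 3) + q(152)) = -657 + (-2571 + 10586)/(-2 + (30281/7644 - 1*152)) = -657 + 8015/(-2 + (30281/7644 - 152)) = -657 + 8015/(-2 - 1131607/7644) = -657 + 8015/(-1146895/7644) = -657 + 8015*(-7644/1146895) = -657 - 12253332/229379 = -162955335/229379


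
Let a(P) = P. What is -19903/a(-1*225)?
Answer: 19903/225 ≈ 88.458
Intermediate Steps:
-19903/a(-1*225) = -19903/((-1*225)) = -19903/(-225) = -19903*(-1/225) = 19903/225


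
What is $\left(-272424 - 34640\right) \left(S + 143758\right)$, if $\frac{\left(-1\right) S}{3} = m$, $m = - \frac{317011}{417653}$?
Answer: $- \frac{18436709361453448}{417653} \approx -4.4144 \cdot 10^{10}$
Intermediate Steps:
$m = - \frac{317011}{417653}$ ($m = \left(-317011\right) \frac{1}{417653} = - \frac{317011}{417653} \approx -0.75903$)
$S = \frac{951033}{417653}$ ($S = \left(-3\right) \left(- \frac{317011}{417653}\right) = \frac{951033}{417653} \approx 2.2771$)
$\left(-272424 - 34640\right) \left(S + 143758\right) = \left(-272424 - 34640\right) \left(\frac{951033}{417653} + 143758\right) = \left(-307064\right) \frac{60041911007}{417653} = - \frac{18436709361453448}{417653}$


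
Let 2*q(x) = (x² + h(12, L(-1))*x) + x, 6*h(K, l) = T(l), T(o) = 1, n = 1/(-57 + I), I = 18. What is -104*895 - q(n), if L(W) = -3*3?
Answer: -566298631/6084 ≈ -93080.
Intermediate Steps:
L(W) = -9
n = -1/39 (n = 1/(-57 + 18) = 1/(-39) = -1/39 ≈ -0.025641)
h(K, l) = ⅙ (h(K, l) = (⅙)*1 = ⅙)
q(x) = x²/2 + 7*x/12 (q(x) = ((x² + x/6) + x)/2 = (x² + 7*x/6)/2 = x²/2 + 7*x/12)
-104*895 - q(n) = -104*895 - (-1)*(7 + 6*(-1/39))/(12*39) = -93080 - (-1)*(7 - 2/13)/(12*39) = -93080 - (-1)*89/(12*39*13) = -93080 - 1*(-89/6084) = -93080 + 89/6084 = -566298631/6084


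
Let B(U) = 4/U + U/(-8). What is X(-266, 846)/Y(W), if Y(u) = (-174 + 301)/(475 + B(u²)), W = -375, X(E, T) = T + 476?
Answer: -12718311306973/71437500 ≈ -1.7803e+5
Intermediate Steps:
X(E, T) = 476 + T
B(U) = 4/U - U/8 (B(U) = 4/U + U*(-⅛) = 4/U - U/8)
Y(u) = 127/(475 + 4/u² - u²/8) (Y(u) = (-174 + 301)/(475 + (4/(u²) - u²/8)) = 127/(475 + (4/u² - u²/8)) = 127/(475 + 4/u² - u²/8))
X(-266, 846)/Y(W) = (476 + 846)/((1016*(-375)²/(32 + (-375)²*(3800 - 1*(-375)²)))) = 1322/((1016*140625/(32 + 140625*(3800 - 1*140625)))) = 1322/((1016*140625/(32 + 140625*(3800 - 140625)))) = 1322/((1016*140625/(32 + 140625*(-136825)))) = 1322/((1016*140625/(32 - 19241015625))) = 1322/((1016*140625/(-19241015593))) = 1322/((1016*140625*(-1/19241015593))) = 1322/(-142875000/19241015593) = 1322*(-19241015593/142875000) = -12718311306973/71437500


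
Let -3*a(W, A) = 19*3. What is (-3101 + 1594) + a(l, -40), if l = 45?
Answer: -1526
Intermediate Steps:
a(W, A) = -19 (a(W, A) = -19*3/3 = -⅓*57 = -19)
(-3101 + 1594) + a(l, -40) = (-3101 + 1594) - 19 = -1507 - 19 = -1526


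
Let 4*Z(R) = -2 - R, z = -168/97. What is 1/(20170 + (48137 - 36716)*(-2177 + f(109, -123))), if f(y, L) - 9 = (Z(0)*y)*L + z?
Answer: 194/10049264951 ≈ 1.9305e-8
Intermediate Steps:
z = -168/97 (z = -168*1/97 = -168/97 ≈ -1.7320)
Z(R) = -½ - R/4 (Z(R) = (-2 - R)/4 = -½ - R/4)
f(y, L) = 705/97 - L*y/2 (f(y, L) = 9 + (((-½ - ¼*0)*y)*L - 168/97) = 9 + (((-½ + 0)*y)*L - 168/97) = 9 + ((-y/2)*L - 168/97) = 9 + (-L*y/2 - 168/97) = 9 + (-168/97 - L*y/2) = 705/97 - L*y/2)
1/(20170 + (48137 - 36716)*(-2177 + f(109, -123))) = 1/(20170 + (48137 - 36716)*(-2177 + (705/97 - ½*(-123)*109))) = 1/(20170 + 11421*(-2177 + (705/97 + 13407/2))) = 1/(20170 + 11421*(-2177 + 1301889/194)) = 1/(20170 + 11421*(879551/194)) = 1/(20170 + 10045351971/194) = 1/(10049264951/194) = 194/10049264951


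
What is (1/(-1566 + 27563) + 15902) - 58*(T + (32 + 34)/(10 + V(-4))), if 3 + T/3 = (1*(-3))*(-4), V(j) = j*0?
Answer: 1813706707/129985 ≈ 13953.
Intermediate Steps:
V(j) = 0
T = 27 (T = -9 + 3*((1*(-3))*(-4)) = -9 + 3*(-3*(-4)) = -9 + 3*12 = -9 + 36 = 27)
(1/(-1566 + 27563) + 15902) - 58*(T + (32 + 34)/(10 + V(-4))) = (1/(-1566 + 27563) + 15902) - 58*(27 + (32 + 34)/(10 + 0)) = (1/25997 + 15902) - 58*(27 + 66/10) = (1/25997 + 15902) - 58*(27 + 66*(⅒)) = 413404295/25997 - 58*(27 + 33/5) = 413404295/25997 - 58*168/5 = 413404295/25997 - 9744/5 = 1813706707/129985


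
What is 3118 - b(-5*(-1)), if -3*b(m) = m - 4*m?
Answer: 3113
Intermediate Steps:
b(m) = m (b(m) = -(m - 4*m)/3 = -(-1)*m = m)
3118 - b(-5*(-1)) = 3118 - (-5)*(-1) = 3118 - 1*5 = 3118 - 5 = 3113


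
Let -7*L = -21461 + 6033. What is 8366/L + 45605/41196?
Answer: 111289789/22698996 ≈ 4.9028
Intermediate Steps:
L = 2204 (L = -(-21461 + 6033)/7 = -⅐*(-15428) = 2204)
8366/L + 45605/41196 = 8366/2204 + 45605/41196 = 8366*(1/2204) + 45605*(1/41196) = 4183/1102 + 45605/41196 = 111289789/22698996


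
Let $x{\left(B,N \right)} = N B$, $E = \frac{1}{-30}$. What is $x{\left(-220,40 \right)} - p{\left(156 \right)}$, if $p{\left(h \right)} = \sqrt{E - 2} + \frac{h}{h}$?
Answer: $-8801 - \frac{i \sqrt{1830}}{30} \approx -8801.0 - 1.4259 i$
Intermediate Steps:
$E = - \frac{1}{30} \approx -0.033333$
$x{\left(B,N \right)} = B N$
$p{\left(h \right)} = 1 + \frac{i \sqrt{1830}}{30}$ ($p{\left(h \right)} = \sqrt{- \frac{1}{30} - 2} + \frac{h}{h} = \sqrt{- \frac{61}{30}} + 1 = \frac{i \sqrt{1830}}{30} + 1 = 1 + \frac{i \sqrt{1830}}{30}$)
$x{\left(-220,40 \right)} - p{\left(156 \right)} = \left(-220\right) 40 - \left(1 + \frac{i \sqrt{1830}}{30}\right) = -8800 - \left(1 + \frac{i \sqrt{1830}}{30}\right) = -8801 - \frac{i \sqrt{1830}}{30}$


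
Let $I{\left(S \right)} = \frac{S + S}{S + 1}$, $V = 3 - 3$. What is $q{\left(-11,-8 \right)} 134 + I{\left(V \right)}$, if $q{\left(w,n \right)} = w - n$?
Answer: $-402$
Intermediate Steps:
$V = 0$
$I{\left(S \right)} = \frac{2 S}{1 + S}$
$q{\left(-11,-8 \right)} 134 + I{\left(V \right)} = \left(-11 - -8\right) 134 + 2 \cdot 0 \frac{1}{1 + 0} = \left(-11 + 8\right) 134 + 2 \cdot 0 \cdot 1^{-1} = \left(-3\right) 134 + 2 \cdot 0 \cdot 1 = -402 + 0 = -402$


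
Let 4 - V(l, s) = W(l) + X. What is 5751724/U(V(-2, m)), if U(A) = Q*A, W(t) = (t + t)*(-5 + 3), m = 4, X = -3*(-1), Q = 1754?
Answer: -2875862/6139 ≈ -468.46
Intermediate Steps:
X = 3
W(t) = -4*t (W(t) = (2*t)*(-2) = -4*t)
V(l, s) = 1 + 4*l (V(l, s) = 4 - (-4*l + 3) = 4 - (3 - 4*l) = 4 + (-3 + 4*l) = 1 + 4*l)
U(A) = 1754*A
5751724/U(V(-2, m)) = 5751724/((1754*(1 + 4*(-2)))) = 5751724/((1754*(1 - 8))) = 5751724/((1754*(-7))) = 5751724/(-12278) = 5751724*(-1/12278) = -2875862/6139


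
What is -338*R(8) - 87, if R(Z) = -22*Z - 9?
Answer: 62443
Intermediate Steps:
R(Z) = -9 - 22*Z
-338*R(8) - 87 = -338*(-9 - 22*8) - 87 = -338*(-9 - 176) - 87 = -338*(-185) - 87 = 62530 - 87 = 62443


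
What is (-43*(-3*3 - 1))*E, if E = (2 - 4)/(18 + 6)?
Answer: -215/6 ≈ -35.833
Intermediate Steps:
E = -1/12 (E = -2/24 = -2*1/24 = -1/12 ≈ -0.083333)
(-43*(-3*3 - 1))*E = -43*(-3*3 - 1)*(-1/12) = -43*(-9 - 1)*(-1/12) = -43*(-10)*(-1/12) = 430*(-1/12) = -215/6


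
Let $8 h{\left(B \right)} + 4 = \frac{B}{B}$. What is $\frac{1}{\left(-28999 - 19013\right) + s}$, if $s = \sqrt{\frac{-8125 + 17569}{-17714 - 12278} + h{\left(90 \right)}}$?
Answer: $- \frac{479991968}{23045374374513} - \frac{22 i \sqrt{142462}}{23045374374513} \approx -2.0828 \cdot 10^{-5} - 3.6032 \cdot 10^{-10} i$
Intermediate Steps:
$h{\left(B \right)} = - \frac{3}{8}$ ($h{\left(B \right)} = - \frac{1}{2} + \frac{B \frac{1}{B}}{8} = - \frac{1}{2} + \frac{1}{8} \cdot 1 = - \frac{1}{2} + \frac{1}{8} = - \frac{3}{8}$)
$s = \frac{33 i \sqrt{142462}}{14996}$ ($s = \sqrt{\frac{-8125 + 17569}{-17714 - 12278} - \frac{3}{8}} = \sqrt{\frac{9444}{-29992} - \frac{3}{8}} = \sqrt{9444 \left(- \frac{1}{29992}\right) - \frac{3}{8}} = \sqrt{- \frac{2361}{7498} - \frac{3}{8}} = \sqrt{- \frac{20691}{29992}} = \frac{33 i \sqrt{142462}}{14996} \approx 0.83059 i$)
$\frac{1}{\left(-28999 - 19013\right) + s} = \frac{1}{\left(-28999 - 19013\right) + \frac{33 i \sqrt{142462}}{14996}} = \frac{1}{-48012 + \frac{33 i \sqrt{142462}}{14996}}$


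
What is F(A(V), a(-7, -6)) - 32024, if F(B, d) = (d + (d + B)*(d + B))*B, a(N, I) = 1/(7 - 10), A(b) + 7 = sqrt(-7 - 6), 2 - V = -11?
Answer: -289048/9 + 1288*I*sqrt(13)/9 ≈ -32116.0 + 515.99*I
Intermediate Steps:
V = 13 (V = 2 - 1*(-11) = 2 + 11 = 13)
A(b) = -7 + I*sqrt(13) (A(b) = -7 + sqrt(-7 - 6) = -7 + sqrt(-13) = -7 + I*sqrt(13))
a(N, I) = -1/3 (a(N, I) = 1/(-3) = -1/3)
F(B, d) = B*(d + (B + d)**2) (F(B, d) = (d + (B + d)*(B + d))*B = (d + (B + d)**2)*B = B*(d + (B + d)**2))
F(A(V), a(-7, -6)) - 32024 = (-7 + I*sqrt(13))*(-1/3 + ((-7 + I*sqrt(13)) - 1/3)**2) - 32024 = (-7 + I*sqrt(13))*(-1/3 + (-22/3 + I*sqrt(13))**2) - 32024 = -32024 + (-7 + I*sqrt(13))*(-1/3 + (-22/3 + I*sqrt(13))**2)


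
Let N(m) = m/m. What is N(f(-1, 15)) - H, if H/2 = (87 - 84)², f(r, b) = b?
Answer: -17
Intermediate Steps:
N(m) = 1
H = 18 (H = 2*(87 - 84)² = 2*3² = 2*9 = 18)
N(f(-1, 15)) - H = 1 - 1*18 = 1 - 18 = -17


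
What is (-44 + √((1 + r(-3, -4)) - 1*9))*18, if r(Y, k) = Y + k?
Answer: -792 + 18*I*√15 ≈ -792.0 + 69.714*I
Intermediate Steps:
(-44 + √((1 + r(-3, -4)) - 1*9))*18 = (-44 + √((1 + (-3 - 4)) - 1*9))*18 = (-44 + √((1 - 7) - 9))*18 = (-44 + √(-6 - 9))*18 = (-44 + √(-15))*18 = (-44 + I*√15)*18 = -792 + 18*I*√15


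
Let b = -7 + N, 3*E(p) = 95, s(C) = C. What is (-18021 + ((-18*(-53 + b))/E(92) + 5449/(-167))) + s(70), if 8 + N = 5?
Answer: -284742136/15865 ≈ -17948.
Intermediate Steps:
N = -3 (N = -8 + 5 = -3)
E(p) = 95/3 (E(p) = (1/3)*95 = 95/3)
b = -10 (b = -7 - 3 = -10)
(-18021 + ((-18*(-53 + b))/E(92) + 5449/(-167))) + s(70) = (-18021 + ((-18*(-53 - 10))/(95/3) + 5449/(-167))) + 70 = (-18021 + (-18*(-63)*(3/95) + 5449*(-1/167))) + 70 = (-18021 + (1134*(3/95) - 5449/167)) + 70 = (-18021 + (3402/95 - 5449/167)) + 70 = (-18021 + 50479/15865) + 70 = -285852686/15865 + 70 = -284742136/15865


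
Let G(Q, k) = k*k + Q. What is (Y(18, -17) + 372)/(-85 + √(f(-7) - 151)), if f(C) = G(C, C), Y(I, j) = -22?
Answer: -14875/3667 - 175*I*√109/3667 ≈ -4.0564 - 0.49824*I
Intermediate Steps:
G(Q, k) = Q + k² (G(Q, k) = k² + Q = Q + k²)
f(C) = C + C²
(Y(18, -17) + 372)/(-85 + √(f(-7) - 151)) = (-22 + 372)/(-85 + √(-7*(1 - 7) - 151)) = 350/(-85 + √(-7*(-6) - 151)) = 350/(-85 + √(42 - 151)) = 350/(-85 + √(-109)) = 350/(-85 + I*√109)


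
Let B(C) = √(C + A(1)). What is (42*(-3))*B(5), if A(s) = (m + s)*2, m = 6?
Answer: -126*√19 ≈ -549.22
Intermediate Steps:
A(s) = 12 + 2*s (A(s) = (6 + s)*2 = 12 + 2*s)
B(C) = √(14 + C) (B(C) = √(C + (12 + 2*1)) = √(C + (12 + 2)) = √(C + 14) = √(14 + C))
(42*(-3))*B(5) = (42*(-3))*√(14 + 5) = -126*√19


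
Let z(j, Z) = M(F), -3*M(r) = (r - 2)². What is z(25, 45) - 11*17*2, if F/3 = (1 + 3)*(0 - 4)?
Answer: -3622/3 ≈ -1207.3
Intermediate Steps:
F = -48 (F = 3*((1 + 3)*(0 - 4)) = 3*(4*(-4)) = 3*(-16) = -48)
M(r) = -(-2 + r)²/3 (M(r) = -(r - 2)²/3 = -(-2 + r)²/3)
z(j, Z) = -2500/3 (z(j, Z) = -(-2 - 48)²/3 = -⅓*(-50)² = -⅓*2500 = -2500/3)
z(25, 45) - 11*17*2 = -2500/3 - 11*17*2 = -2500/3 - 187*2 = -2500/3 - 1*374 = -2500/3 - 374 = -3622/3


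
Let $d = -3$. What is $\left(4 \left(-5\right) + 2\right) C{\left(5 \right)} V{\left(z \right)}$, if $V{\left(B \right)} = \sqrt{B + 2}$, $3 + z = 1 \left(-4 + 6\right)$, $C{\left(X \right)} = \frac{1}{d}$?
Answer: $6$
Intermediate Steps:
$C{\left(X \right)} = - \frac{1}{3}$ ($C{\left(X \right)} = \frac{1}{-3} = - \frac{1}{3}$)
$z = -1$ ($z = -3 + 1 \left(-4 + 6\right) = -3 + 1 \cdot 2 = -3 + 2 = -1$)
$V{\left(B \right)} = \sqrt{2 + B}$
$\left(4 \left(-5\right) + 2\right) C{\left(5 \right)} V{\left(z \right)} = \left(4 \left(-5\right) + 2\right) \left(- \frac{1}{3}\right) \sqrt{2 - 1} = \left(-20 + 2\right) \left(- \frac{1}{3}\right) \sqrt{1} = \left(-18\right) \left(- \frac{1}{3}\right) 1 = 6 \cdot 1 = 6$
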